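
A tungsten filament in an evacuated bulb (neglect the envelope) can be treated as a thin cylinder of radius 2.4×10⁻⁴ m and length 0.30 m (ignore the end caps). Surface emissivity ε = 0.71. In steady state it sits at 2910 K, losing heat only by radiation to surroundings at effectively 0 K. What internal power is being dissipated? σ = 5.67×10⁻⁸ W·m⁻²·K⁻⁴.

P ≈ 1310 W

Steady state: P = εσA T⁴.
A = 2πrL = 4.524×10⁻⁴ m²; T⁴ = (2910)⁴ = 7.171×10¹³ K⁴.
P = 0.71 × 5.67×10⁻⁸ × 4.524×10⁻⁴ × 7.171×10¹³.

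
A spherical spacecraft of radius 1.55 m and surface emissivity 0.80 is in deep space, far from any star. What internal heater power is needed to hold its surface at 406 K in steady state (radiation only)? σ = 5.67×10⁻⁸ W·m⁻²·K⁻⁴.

P = εσ·4πr²·T⁴.
4πr² = 30.19 m²; T⁴ = 2.717×10¹⁰ K⁴.
P = 0.80·5.67×10⁻⁸·30.19·2.717×10¹⁰.

P ≈ 37200 W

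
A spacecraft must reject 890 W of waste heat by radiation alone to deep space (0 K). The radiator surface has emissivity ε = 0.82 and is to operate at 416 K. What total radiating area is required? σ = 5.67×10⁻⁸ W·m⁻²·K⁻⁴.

P = εσA T⁴ ⇒ A = P/(εσT⁴).
T⁴ = 2.995×10¹⁰ K⁴.
A = 890/(0.82 × 5.67×10⁻⁸ × 2.995×10¹⁰).

A ≈ 0.639 m²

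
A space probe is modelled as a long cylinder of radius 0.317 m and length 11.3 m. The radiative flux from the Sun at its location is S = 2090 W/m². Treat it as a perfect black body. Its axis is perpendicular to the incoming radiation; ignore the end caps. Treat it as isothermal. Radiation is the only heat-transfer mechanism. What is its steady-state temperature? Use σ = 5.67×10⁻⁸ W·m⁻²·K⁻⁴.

At equilibrium, absorbed power = emitted power.
Absorbing cross-section = 2rL = 7.164 m²; emitting surface = 2πrL = 22.51 m² (ratio π).
S·A_cross = εσ·A_surf·T⁴  ⇒  T⁴ = S/(πσ).
T⁴ = 1.00·2090/(π·5.67×10⁻⁸) = 1.173×10¹⁰ K⁴.
T = (1.173×10¹⁰)^(1/4).

T ≈ 329 K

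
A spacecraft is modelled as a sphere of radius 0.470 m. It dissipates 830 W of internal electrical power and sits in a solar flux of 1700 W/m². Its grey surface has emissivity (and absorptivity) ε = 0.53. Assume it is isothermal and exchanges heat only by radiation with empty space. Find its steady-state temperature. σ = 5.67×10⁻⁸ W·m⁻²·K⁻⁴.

T ≈ 363 K

At steady state, absorbed solar power + internal power = radiated power.
Absorbed: α·S·A_cross = 0.53·1700·0.6940 = 625.3 W (cross-section πr²).
Total input = 625.3 + 830 = 1455 W.
Radiated: εσ·A_surf·T⁴ with A_surf = 4πr² = 2.776 m².
T⁴ = 1455/(0.53·5.67×10⁻⁸·2.776) = 1.745×10¹⁰ K⁴.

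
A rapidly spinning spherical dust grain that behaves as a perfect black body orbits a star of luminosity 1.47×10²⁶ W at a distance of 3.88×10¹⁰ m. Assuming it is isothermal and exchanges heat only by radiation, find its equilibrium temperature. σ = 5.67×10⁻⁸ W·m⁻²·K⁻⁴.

T ≈ 430 K

First find the stellar flux at distance d: S = L/(4πd²) = 1.47×10²⁶/(4π·(3.88×10¹⁰)²) = 7770 W/m².
For an isothermal sphere, absorbed (1−a)S·πr² = emitted σ·4πr²·T⁴, so T⁴ = (1−a)S/(4σ).
T⁴ = 1.00·7770/(4·5.67×10⁻⁸) = 3.426×10¹⁰ K⁴.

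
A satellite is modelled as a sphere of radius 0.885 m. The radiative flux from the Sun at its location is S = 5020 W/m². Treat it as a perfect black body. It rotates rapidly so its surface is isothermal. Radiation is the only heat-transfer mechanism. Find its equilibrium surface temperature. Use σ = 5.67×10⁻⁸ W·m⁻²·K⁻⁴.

At equilibrium, absorbed power = emitted power.
Absorbing cross-section = πr² = 2.461 m²; emitting surface = 4πr² = 9.842 m² (ratio 4).
S·A_cross = εσ·A_surf·T⁴  ⇒  T⁴ = S/(4σ).
T⁴ = 1.00·5020/(4·5.67×10⁻⁸) = 2.213×10¹⁰ K⁴.
T = (2.213×10¹⁰)^(1/4).

T ≈ 386 K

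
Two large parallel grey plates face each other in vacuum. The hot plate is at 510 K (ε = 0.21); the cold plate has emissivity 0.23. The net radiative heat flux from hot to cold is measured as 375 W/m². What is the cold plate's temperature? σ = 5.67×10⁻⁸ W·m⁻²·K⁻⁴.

T₂ ≈ 344 K

q = σ(T₁⁴ − T₂⁴)/(1/ε₁ + 1/ε₂ − 1); denominator = 8.110.
T₂⁴ = T₁⁴ − q·(1/ε₁+1/ε₂−1)/σ = 6.765×10¹⁰ − 375·8.110/5.67×10⁻⁸
    = 1.402×10¹⁰ K⁴.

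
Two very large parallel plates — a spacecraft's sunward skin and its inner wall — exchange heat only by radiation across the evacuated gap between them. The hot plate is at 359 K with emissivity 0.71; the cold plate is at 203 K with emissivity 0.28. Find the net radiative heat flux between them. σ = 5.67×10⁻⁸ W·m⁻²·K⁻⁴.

q ≈ 212 W/m²

For two infinite grey parallel plates, q = σ(T₁⁴ − T₂⁴)/(1/ε₁ + 1/ε₂ − 1).
T₁⁴ − T₂⁴ = 1.661×10¹⁰ − 1.698×10⁹ = 1.491×10¹⁰ K⁴.
1/ε₁ + 1/ε₂ − 1 = 1.408 + 3.571 − 1 = 3.980.
q = 5.67×10⁻⁸ × 1.491×10¹⁰ / 3.980.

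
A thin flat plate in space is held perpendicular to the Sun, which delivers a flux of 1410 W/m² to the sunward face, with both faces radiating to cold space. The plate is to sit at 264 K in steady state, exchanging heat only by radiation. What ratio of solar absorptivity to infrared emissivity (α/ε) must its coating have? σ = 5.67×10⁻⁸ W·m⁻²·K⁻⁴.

Balance: αS·A = εσ·2A·T⁴ ⇒ α/ε = 2σT⁴/S.
α/ε = 2·5.67×10⁻⁸·(264)⁴/1410 = 2·5.67×10⁻⁸·4.858×10⁹/1410.

α/ε ≈ 0.391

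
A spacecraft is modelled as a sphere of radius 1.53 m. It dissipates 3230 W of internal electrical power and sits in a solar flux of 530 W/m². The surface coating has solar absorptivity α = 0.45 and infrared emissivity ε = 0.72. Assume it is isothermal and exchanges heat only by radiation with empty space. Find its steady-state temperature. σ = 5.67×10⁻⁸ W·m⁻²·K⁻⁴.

T ≈ 254 K

At steady state, absorbed solar power + internal power = radiated power.
Absorbed: α·S·A_cross = 0.45·530·7.354 = 1754 W (cross-section πr²).
Total input = 1754 + 3230 = 4984 W.
Radiated: εσ·A_surf·T⁴ with A_surf = 4πr² = 29.42 m².
T⁴ = 4984/(0.72·5.67×10⁻⁸·29.42) = 4.150×10⁹ K⁴.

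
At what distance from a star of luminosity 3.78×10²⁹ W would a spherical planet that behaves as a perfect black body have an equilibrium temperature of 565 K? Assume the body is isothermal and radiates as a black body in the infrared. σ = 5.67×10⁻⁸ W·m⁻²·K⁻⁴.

For an isothermal black-emitting sphere, (1−a)S·πr² = σ·4πr²·T⁴ ⇒ S = 4σT⁴/(1−a).
S = 4·5.67×10⁻⁸·(565)⁴/1.00 = 23110 W/m².
Flux falls as S = L/(4πd²), so d = √(L/(4πS)) = √(3.78×10²⁹/(4π·23110)).

d ≈ 1.14×10¹² m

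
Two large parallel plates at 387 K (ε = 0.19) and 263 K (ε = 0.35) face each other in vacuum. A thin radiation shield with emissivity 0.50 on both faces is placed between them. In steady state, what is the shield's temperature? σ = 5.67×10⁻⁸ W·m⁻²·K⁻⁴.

In steady state the net flux on the hot side equals that on the cold side.
σ(T₁⁴−T_s⁴)/D₁ = σ(T_s⁴−T₂⁴)/D₂, with D₁ = 1/ε₁+1/ε_s−1 = 6.263, D₂ = 1/ε_s+1/ε₂−1 = 3.857.
Solve for T_s⁴: T_s⁴ = (D₂·T₁⁴ + D₁·T₂⁴)/(D₁+D₂) = 1.151×10¹⁰ K⁴.

T_s ≈ 328 K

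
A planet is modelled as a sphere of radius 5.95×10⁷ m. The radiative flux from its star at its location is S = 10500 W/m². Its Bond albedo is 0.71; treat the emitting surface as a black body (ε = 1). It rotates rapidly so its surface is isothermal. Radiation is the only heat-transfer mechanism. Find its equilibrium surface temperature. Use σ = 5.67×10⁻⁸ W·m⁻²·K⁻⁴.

T ≈ 340 K

At equilibrium, absorbed power = emitted power.
Absorbing cross-section = πr² = 1.112×10¹⁶ m²; emitting surface = 4πr² = 4.449×10¹⁶ m² (ratio 4).
(1−a)S·A_cross = εσ·A_surf·T⁴  ⇒  T⁴ = (1−a)S/(4σ).
T⁴ = 0.290·10500/(4·5.67×10⁻⁸) = 1.343×10¹⁰ K⁴.
T = (1.343×10¹⁰)^(1/4).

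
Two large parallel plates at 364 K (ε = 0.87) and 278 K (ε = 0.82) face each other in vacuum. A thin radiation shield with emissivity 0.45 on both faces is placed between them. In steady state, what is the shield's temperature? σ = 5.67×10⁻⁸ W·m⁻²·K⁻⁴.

T_s ≈ 330 K

In steady state the net flux on the hot side equals that on the cold side.
σ(T₁⁴−T_s⁴)/D₁ = σ(T_s⁴−T₂⁴)/D₂, with D₁ = 1/ε₁+1/ε_s−1 = 2.372, D₂ = 1/ε_s+1/ε₂−1 = 2.442.
Solve for T_s⁴: T_s⁴ = (D₂·T₁⁴ + D₁·T₂⁴)/(D₁+D₂) = 1.185×10¹⁰ K⁴.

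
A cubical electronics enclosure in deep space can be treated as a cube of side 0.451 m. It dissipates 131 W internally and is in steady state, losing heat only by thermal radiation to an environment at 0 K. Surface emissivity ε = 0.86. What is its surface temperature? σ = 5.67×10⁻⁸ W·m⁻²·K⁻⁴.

T ≈ 217 K

Steady state: internal power = radiated power, P = εσA T⁴.
Radiating area A = 6L² = 1.220 m².
T⁴ = P/(εσA) = 131/(0.86·5.67×10⁻⁸·1.220) = 2.201×10⁹ K⁴.
T = (2.201×10⁹)^(1/4).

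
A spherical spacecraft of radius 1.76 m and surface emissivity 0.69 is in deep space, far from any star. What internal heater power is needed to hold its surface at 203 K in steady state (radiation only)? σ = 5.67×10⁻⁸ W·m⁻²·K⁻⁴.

P = εσ·4πr²·T⁴.
4πr² = 38.93 m²; T⁴ = 1.698×10⁹ K⁴.
P = 0.69·5.67×10⁻⁸·38.93·1.698×10⁹.

P ≈ 2590 W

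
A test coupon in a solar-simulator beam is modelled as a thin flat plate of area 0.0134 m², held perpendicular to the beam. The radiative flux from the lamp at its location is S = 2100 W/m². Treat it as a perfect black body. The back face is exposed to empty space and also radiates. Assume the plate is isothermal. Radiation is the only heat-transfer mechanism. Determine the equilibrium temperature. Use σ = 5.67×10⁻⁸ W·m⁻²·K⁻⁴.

At equilibrium, absorbed power = emitted power.
Absorbing cross-section = A = 0.01340 m²; emitting surface = 2A = 0.02680 m² (ratio 2).
S·A_cross = εσ·A_surf·T⁴  ⇒  T⁴ = S/(2σ).
T⁴ = 1.00·2100/(2·5.67×10⁻⁸) = 1.852×10¹⁰ K⁴.
T = (1.852×10¹⁰)^(1/4).

T ≈ 369 K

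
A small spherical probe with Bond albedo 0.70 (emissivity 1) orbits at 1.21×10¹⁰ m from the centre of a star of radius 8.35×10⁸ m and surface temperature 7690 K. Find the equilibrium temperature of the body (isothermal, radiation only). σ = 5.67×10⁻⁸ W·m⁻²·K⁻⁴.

T ≈ 1060 K

The star's surface emits σT_*⁴; at distance d the flux is S = σT_*⁴(R_*/d)².
S = 5.67×10⁻⁸·(7690)⁴·(8.35×10⁸/1.21×10¹⁰)² = 9.443×10⁵ W/m².
For an isothermal sphere T⁴ = (1−a)S/(4σ) = 1.249×10¹² K⁴.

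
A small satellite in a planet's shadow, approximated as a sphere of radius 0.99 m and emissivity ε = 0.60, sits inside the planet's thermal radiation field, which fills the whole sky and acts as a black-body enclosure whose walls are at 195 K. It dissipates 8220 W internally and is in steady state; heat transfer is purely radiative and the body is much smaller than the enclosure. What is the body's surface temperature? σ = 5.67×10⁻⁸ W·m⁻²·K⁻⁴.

For a small grey body in a large enclosure, net radiated power = εσA(T⁴ − T_w⁴).
Steady state: P = εσA(T⁴ − T_w⁴) with A = 4πr² = 12.32 m².
T⁴ = P/(εσA) + T_w⁴ = 8220/(0.60·5.67×10⁻⁸·12.32) + (195)⁴
    = 1.962×10¹⁰ + 1.446×10⁹ = 2.106×10¹⁰ K⁴.

T ≈ 381 K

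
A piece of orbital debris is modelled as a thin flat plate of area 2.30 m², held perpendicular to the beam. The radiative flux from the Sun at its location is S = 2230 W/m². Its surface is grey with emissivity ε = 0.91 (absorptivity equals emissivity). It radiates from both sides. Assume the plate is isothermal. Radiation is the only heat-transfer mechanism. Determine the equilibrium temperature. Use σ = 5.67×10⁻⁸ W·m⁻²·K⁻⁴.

T ≈ 374 K

At equilibrium, absorbed power = emitted power.
Absorbing cross-section = A = 2.300 m²; emitting surface = 2A = 4.600 m² (ratio 2).
εS·A_cross = εσ·A_surf·T⁴  ⇒  T⁴ = S/(2σ)   (ε cancels).
T⁴ = 2230/(2·5.67×10⁻⁸) = 1.966×10¹⁰ K⁴.
T = (1.966×10¹⁰)^(1/4).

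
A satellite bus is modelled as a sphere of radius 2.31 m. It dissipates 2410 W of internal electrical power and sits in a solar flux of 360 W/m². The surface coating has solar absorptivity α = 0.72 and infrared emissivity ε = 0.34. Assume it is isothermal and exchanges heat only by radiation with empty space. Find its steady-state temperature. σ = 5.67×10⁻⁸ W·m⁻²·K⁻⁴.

T ≈ 269 K

At steady state, absorbed solar power + internal power = radiated power.
Absorbed: α·S·A_cross = 0.72·360·16.76 = 4345 W (cross-section πr²).
Total input = 4345 + 2410 = 6755 W.
Radiated: εσ·A_surf·T⁴ with A_surf = 4πr² = 67.06 m².
T⁴ = 6755/(0.34·5.67×10⁻⁸·67.06) = 5.226×10⁹ K⁴.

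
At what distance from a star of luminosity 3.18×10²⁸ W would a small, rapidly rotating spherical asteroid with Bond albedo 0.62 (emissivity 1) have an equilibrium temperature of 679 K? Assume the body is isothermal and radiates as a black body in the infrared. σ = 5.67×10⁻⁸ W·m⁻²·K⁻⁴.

For an isothermal black-emitting sphere, (1−a)S·πr² = σ·4πr²·T⁴ ⇒ S = 4σT⁴/(1−a).
S = 4·5.67×10⁻⁸·(679)⁴/0.380 = 1.269×10⁵ W/m².
Flux falls as S = L/(4πd²), so d = √(L/(4πS)) = √(3.18×10²⁸/(4π·1.269×10⁵)).

d ≈ 1.41×10¹¹ m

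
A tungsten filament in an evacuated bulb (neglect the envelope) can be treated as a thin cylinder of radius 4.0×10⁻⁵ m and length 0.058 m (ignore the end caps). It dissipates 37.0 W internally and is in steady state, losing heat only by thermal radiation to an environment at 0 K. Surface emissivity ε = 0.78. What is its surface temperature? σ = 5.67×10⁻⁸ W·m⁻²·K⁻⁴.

T ≈ 2750 K

Steady state: internal power = radiated power, P = εσA T⁴.
Radiating area A = 2πrL = 1.458×10⁻⁵ m².
T⁴ = P/(εσA) = 37.0/(0.78·5.67×10⁻⁸·1.458×10⁻⁵) = 5.739×10¹³ K⁴.
T = (5.739×10¹³)^(1/4).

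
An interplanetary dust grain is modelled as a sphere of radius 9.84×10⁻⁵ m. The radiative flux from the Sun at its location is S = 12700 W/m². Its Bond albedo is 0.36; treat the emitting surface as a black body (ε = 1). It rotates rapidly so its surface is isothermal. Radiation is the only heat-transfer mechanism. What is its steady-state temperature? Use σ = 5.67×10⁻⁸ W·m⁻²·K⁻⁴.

At equilibrium, absorbed power = emitted power.
Absorbing cross-section = πr² = 3.042×10⁻⁸ m²; emitting surface = 4πr² = 1.217×10⁻⁷ m² (ratio 4).
(1−a)S·A_cross = εσ·A_surf·T⁴  ⇒  T⁴ = (1−a)S/(4σ).
T⁴ = 0.640·12700/(4·5.67×10⁻⁸) = 3.584×10¹⁰ K⁴.
T = (3.584×10¹⁰)^(1/4).

T ≈ 435 K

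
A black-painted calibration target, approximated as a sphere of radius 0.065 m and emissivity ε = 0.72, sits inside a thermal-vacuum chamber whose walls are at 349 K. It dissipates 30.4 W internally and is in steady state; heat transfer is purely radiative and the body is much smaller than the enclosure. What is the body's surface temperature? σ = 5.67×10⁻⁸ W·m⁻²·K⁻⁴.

For a small grey body in a large enclosure, net radiated power = εσA(T⁴ − T_w⁴).
Steady state: P = εσA(T⁴ − T_w⁴) with A = 4πr² = 0.05309 m².
T⁴ = P/(εσA) + T_w⁴ = 30.4/(0.72·5.67×10⁻⁸·0.05309) + (349)⁴
    = 1.403×10¹⁰ + 1.484×10¹⁰ = 2.886×10¹⁰ K⁴.

T ≈ 412 K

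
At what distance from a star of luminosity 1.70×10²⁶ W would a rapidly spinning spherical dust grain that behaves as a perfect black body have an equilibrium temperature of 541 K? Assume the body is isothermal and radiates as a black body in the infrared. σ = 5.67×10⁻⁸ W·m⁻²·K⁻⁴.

For an isothermal black-emitting sphere, (1−a)S·πr² = σ·4πr²·T⁴ ⇒ S = 4σT⁴/(1−a).
S = 4·5.67×10⁻⁸·(541)⁴/1.00 = 19430 W/m².
Flux falls as S = L/(4πd²), so d = √(L/(4πS)) = √(1.70×10²⁶/(4π·19430)).

d ≈ 2.64×10¹⁰ m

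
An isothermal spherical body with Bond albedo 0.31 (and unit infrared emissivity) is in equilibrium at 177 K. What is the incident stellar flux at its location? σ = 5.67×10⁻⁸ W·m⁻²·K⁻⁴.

(1−a)S·πr² = σ·4πr²·T⁴ ⇒ S = 4σT⁴/(1−a).
S = 4·5.67×10⁻⁸·9.815×10⁸/0.690.

S ≈ 323 W/m²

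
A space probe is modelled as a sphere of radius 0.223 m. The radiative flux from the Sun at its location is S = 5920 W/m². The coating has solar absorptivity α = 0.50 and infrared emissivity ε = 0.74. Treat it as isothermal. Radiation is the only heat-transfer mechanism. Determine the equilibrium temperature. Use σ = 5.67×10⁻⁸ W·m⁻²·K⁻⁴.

T ≈ 364 K

At equilibrium, absorbed power = emitted power.
Absorbing cross-section = πr² = 0.1562 m²; emitting surface = 4πr² = 0.6249 m² (ratio 4).
αS·A_cross = εσ·A_surf·T⁴  ⇒  T⁴ = αS/(ε·4σ).
T⁴ = 0.500·5920/(0.74·4·5.67×10⁻⁸) = 1.764×10¹⁰ K⁴.
T = (1.764×10¹⁰)^(1/4).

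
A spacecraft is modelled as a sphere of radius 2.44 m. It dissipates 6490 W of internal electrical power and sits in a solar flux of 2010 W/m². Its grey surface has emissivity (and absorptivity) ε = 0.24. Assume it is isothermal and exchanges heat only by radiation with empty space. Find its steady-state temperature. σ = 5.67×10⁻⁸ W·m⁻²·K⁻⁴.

T ≈ 351 K

At steady state, absorbed solar power + internal power = radiated power.
Absorbed: α·S·A_cross = 0.24·2010·18.70 = 9023 W (cross-section πr²).
Total input = 9023 + 6490 = 15510 W.
Radiated: εσ·A_surf·T⁴ with A_surf = 4πr² = 74.82 m².
T⁴ = 15510/(0.24·5.67×10⁻⁸·74.82) = 1.524×10¹⁰ K⁴.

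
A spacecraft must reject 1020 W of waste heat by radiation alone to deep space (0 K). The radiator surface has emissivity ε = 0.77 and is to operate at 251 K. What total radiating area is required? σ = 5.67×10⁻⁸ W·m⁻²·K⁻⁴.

P = εσA T⁴ ⇒ A = P/(εσT⁴).
T⁴ = 3.969×10⁹ K⁴.
A = 1020/(0.77 × 5.67×10⁻⁸ × 3.969×10⁹).

A ≈ 5.89 m²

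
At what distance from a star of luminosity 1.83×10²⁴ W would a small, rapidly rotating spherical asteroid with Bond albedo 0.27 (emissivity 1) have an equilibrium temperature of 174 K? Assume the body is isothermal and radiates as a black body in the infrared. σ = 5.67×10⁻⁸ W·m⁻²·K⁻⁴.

d ≈ 2.26×10¹⁰ m

For an isothermal black-emitting sphere, (1−a)S·πr² = σ·4πr²·T⁴ ⇒ S = 4σT⁴/(1−a).
S = 4·5.67×10⁻⁸·(174)⁴/0.730 = 284.8 W/m².
Flux falls as S = L/(4πd²), so d = √(L/(4πS)) = √(1.83×10²⁴/(4π·284.8)).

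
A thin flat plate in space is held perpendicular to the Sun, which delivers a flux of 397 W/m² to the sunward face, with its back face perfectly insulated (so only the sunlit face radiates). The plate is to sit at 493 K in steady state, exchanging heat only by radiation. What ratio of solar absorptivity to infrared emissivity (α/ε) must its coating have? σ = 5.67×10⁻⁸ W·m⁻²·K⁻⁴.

α/ε ≈ 8.44

Balance: αS·A = εσ·1A·T⁴ ⇒ α/ε = σT⁴/S.
α/ε = 5.67×10⁻⁸·(493)⁴/397 = 5.67×10⁻⁸·5.907×10¹⁰/397.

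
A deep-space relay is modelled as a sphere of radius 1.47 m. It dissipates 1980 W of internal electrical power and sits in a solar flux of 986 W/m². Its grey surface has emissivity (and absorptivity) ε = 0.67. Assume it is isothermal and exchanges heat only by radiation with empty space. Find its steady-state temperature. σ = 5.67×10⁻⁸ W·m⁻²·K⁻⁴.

At steady state, absorbed solar power + internal power = radiated power.
Absorbed: α·S·A_cross = 0.67·986·6.789 = 4485 W (cross-section πr²).
Total input = 4485 + 1980 = 6465 W.
Radiated: εσ·A_surf·T⁴ with A_surf = 4πr² = 27.15 m².
T⁴ = 6465/(0.67·5.67×10⁻⁸·27.15) = 6.267×10⁹ K⁴.

T ≈ 281 K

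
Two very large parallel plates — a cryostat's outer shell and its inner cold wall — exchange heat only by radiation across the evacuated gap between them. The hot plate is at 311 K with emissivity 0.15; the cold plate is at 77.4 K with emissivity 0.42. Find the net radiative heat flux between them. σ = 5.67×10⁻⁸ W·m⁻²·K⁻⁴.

For two infinite grey parallel plates, q = σ(T₁⁴ − T₂⁴)/(1/ε₁ + 1/ε₂ − 1).
T₁⁴ − T₂⁴ = 9.355×10⁹ − 3.589×10⁷ = 9.319×10⁹ K⁴.
1/ε₁ + 1/ε₂ − 1 = 6.667 + 2.381 − 1 = 8.048.
q = 5.67×10⁻⁸ × 9.319×10⁹ / 8.048.

q ≈ 65.7 W/m²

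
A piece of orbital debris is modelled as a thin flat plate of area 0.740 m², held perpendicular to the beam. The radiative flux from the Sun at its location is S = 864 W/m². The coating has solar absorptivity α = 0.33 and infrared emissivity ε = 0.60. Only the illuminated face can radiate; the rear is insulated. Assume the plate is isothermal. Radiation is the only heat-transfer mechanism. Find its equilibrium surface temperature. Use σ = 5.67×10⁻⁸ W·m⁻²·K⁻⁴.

T ≈ 303 K

At equilibrium, absorbed power = emitted power.
Absorbing cross-section = A = 0.7400 m²; emitting surface = A = 0.7400 m² (ratio 1).
αS·A_cross = εσ·A_surf·T⁴  ⇒  T⁴ = αS/(ε·1σ).
T⁴ = 0.330·864/(0.60·1·5.67×10⁻⁸) = 8.381×10⁹ K⁴.
T = (8.381×10⁹)^(1/4).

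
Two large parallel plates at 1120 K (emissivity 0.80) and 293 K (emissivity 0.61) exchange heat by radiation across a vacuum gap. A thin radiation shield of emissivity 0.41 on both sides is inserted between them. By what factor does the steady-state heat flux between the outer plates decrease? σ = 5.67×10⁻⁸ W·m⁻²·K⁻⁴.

Without shield: q₀ = σΔ(T⁴)/(1/ε₁+1/ε₂−1) with denominator 1.889.
With shield the two gaps are in series; the resistances add: (1/ε₁+1/ε_s−1)+(1/ε_s+1/ε₂−1) = 2.689+3.078 = 5.767.
Heat-flux ratio q₀/q = 5.767/1.889.

factor ≈ 3.05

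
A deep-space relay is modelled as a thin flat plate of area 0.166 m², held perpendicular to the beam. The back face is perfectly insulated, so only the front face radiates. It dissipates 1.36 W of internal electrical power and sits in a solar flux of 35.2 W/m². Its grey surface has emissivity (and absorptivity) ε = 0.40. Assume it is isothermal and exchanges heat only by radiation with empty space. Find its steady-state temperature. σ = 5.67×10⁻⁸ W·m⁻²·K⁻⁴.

T ≈ 177 K

At steady state, absorbed solar power + internal power = radiated power.
Absorbed: α·S·A_cross = 0.40·35.2·0.1660 = 2.337 W (cross-section A).
Total input = 2.337 + 1.36 = 3.697 W.
Radiated: εσ·A_surf·T⁴ with A_surf = A = 0.1660 m².
T⁴ = 3.697/(0.40·5.67×10⁻⁸·0.1660) = 9.820×10⁸ K⁴.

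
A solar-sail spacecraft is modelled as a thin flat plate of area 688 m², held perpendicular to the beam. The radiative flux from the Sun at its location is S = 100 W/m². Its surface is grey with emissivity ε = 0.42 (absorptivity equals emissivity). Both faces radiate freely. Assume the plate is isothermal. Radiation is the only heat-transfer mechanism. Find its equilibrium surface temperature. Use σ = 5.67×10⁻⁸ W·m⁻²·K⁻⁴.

T ≈ 172 K

At equilibrium, absorbed power = emitted power.
Absorbing cross-section = A = 688.0 m²; emitting surface = 2A = 1376 m² (ratio 2).
εS·A_cross = εσ·A_surf·T⁴  ⇒  T⁴ = S/(2σ)   (ε cancels).
T⁴ = 100/(2·5.67×10⁻⁸) = 8.818×10⁸ K⁴.
T = (8.818×10⁸)^(1/4).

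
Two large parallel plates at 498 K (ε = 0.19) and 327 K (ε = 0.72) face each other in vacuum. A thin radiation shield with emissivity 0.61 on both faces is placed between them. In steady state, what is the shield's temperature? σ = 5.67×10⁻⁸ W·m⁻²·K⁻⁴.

In steady state the net flux on the hot side equals that on the cold side.
σ(T₁⁴−T_s⁴)/D₁ = σ(T_s⁴−T₂⁴)/D₂, with D₁ = 1/ε₁+1/ε_s−1 = 5.903, D₂ = 1/ε_s+1/ε₂−1 = 2.028.
Solve for T_s⁴: T_s⁴ = (D₂·T₁⁴ + D₁·T₂⁴)/(D₁+D₂) = 2.424×10¹⁰ K⁴.

T_s ≈ 395 K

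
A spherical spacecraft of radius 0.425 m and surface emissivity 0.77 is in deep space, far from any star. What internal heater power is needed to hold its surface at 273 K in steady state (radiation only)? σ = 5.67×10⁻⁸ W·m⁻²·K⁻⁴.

P ≈ 550 W

P = εσ·4πr²·T⁴.
4πr² = 2.270 m²; T⁴ = 5.555×10⁹ K⁴.
P = 0.77·5.67×10⁻⁸·2.270·5.555×10⁹.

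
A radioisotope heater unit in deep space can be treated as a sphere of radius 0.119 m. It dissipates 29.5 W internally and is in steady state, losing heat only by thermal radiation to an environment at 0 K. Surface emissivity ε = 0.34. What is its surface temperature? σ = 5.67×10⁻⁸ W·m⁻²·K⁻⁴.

T ≈ 305 K

Steady state: internal power = radiated power, P = εσA T⁴.
Radiating area A = 4πr² = 0.1780 m².
T⁴ = P/(εσA) = 29.5/(0.34·5.67×10⁻⁸·0.1780) = 8.599×10⁹ K⁴.
T = (8.599×10⁹)^(1/4).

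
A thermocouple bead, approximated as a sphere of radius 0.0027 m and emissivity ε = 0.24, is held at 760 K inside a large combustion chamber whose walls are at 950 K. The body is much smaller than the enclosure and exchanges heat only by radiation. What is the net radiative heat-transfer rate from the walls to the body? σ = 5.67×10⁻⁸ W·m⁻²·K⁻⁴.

P_net ≈ 0.599 W

For a small grey body in a large enclosure: P_net = εσA(T_body⁴ − T_wall⁴).
A = 4πr² = 9.161×10⁻⁵ m²; T_body⁴ − T_wall⁴ = 3.336×10¹¹ − 8.145×10¹¹ = -4.809×10¹¹ K⁴.
|P_net| = 0.24·5.67×10⁻⁸·9.161×10⁻⁵·4.809×10¹¹.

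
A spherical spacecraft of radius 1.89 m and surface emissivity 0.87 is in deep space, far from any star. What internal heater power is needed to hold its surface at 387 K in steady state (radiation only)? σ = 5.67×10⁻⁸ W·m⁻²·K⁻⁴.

P ≈ 49700 W

P = εσ·4πr²·T⁴.
4πr² = 44.89 m²; T⁴ = 2.243×10¹⁰ K⁴.
P = 0.87·5.67×10⁻⁸·44.89·2.243×10¹⁰.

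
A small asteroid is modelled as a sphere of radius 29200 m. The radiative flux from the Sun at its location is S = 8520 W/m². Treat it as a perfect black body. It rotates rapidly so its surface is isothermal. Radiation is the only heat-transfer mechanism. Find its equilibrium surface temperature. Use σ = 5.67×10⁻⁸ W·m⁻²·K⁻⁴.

At equilibrium, absorbed power = emitted power.
Absorbing cross-section = πr² = 2.679×10⁹ m²; emitting surface = 4πr² = 1.071×10¹⁰ m² (ratio 4).
S·A_cross = εσ·A_surf·T⁴  ⇒  T⁴ = S/(4σ).
T⁴ = 1.00·8520/(4·5.67×10⁻⁸) = 3.757×10¹⁰ K⁴.
T = (3.757×10¹⁰)^(1/4).

T ≈ 440 K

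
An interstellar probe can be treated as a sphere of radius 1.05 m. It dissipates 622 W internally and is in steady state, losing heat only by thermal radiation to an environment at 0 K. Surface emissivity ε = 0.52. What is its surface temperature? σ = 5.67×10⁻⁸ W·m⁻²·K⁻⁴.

Steady state: internal power = radiated power, P = εσA T⁴.
Radiating area A = 4πr² = 13.85 m².
T⁴ = P/(εσA) = 622/(0.52·5.67×10⁻⁸·13.85) = 1.523×10⁹ K⁴.
T = (1.523×10⁹)^(1/4).

T ≈ 198 K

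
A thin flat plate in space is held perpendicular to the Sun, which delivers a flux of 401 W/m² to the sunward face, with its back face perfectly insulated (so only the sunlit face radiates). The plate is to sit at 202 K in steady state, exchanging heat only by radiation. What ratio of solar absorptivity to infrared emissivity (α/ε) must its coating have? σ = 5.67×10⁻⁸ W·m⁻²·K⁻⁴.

Balance: αS·A = εσ·1A·T⁴ ⇒ α/ε = σT⁴/S.
α/ε = 5.67×10⁻⁸·(202)⁴/401 = 5.67×10⁻⁸·1.665×10⁹/401.

α/ε ≈ 0.235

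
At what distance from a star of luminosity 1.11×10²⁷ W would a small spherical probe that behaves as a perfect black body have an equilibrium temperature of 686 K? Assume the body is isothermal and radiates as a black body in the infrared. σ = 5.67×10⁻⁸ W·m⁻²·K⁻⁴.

For an isothermal black-emitting sphere, (1−a)S·πr² = σ·4πr²·T⁴ ⇒ S = 4σT⁴/(1−a).
S = 4·5.67×10⁻⁸·(686)⁴/1.00 = 50230 W/m².
Flux falls as S = L/(4πd²), so d = √(L/(4πS)) = √(1.11×10²⁷/(4π·50230)).

d ≈ 4.19×10¹⁰ m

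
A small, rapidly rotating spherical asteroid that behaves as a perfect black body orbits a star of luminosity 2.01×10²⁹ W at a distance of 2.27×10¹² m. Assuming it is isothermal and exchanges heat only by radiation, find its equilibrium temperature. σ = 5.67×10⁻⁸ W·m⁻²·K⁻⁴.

First find the stellar flux at distance d: S = L/(4πd²) = 2.01×10²⁹/(4π·(2.27×10¹²)²) = 3104 W/m².
For an isothermal sphere, absorbed (1−a)S·πr² = emitted σ·4πr²·T⁴, so T⁴ = (1−a)S/(4σ).
T⁴ = 1.00·3104/(4·5.67×10⁻⁸) = 1.369×10¹⁰ K⁴.

T ≈ 342 K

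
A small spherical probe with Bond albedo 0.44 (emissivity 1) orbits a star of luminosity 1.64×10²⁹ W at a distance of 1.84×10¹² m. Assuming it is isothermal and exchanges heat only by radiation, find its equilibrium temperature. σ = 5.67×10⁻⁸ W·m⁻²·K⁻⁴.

First find the stellar flux at distance d: S = L/(4πd²) = 1.64×10²⁹/(4π·(1.84×10¹²)²) = 3855 W/m².
For an isothermal sphere, absorbed (1−a)S·πr² = emitted σ·4πr²·T⁴, so T⁴ = (1−a)S/(4σ).
T⁴ = 0.560·3855/(4·5.67×10⁻⁸) = 9.518×10⁹ K⁴.

T ≈ 312 K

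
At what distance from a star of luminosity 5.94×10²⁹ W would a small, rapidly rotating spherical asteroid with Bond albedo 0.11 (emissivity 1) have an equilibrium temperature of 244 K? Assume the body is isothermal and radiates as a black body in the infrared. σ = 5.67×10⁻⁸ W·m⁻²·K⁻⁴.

For an isothermal black-emitting sphere, (1−a)S·πr² = σ·4πr²·T⁴ ⇒ S = 4σT⁴/(1−a).
S = 4·5.67×10⁻⁸·(244)⁴/0.890 = 903.3 W/m².
Flux falls as S = L/(4πd²), so d = √(L/(4πS)) = √(5.94×10²⁹/(4π·903.3)).

d ≈ 7.23×10¹² m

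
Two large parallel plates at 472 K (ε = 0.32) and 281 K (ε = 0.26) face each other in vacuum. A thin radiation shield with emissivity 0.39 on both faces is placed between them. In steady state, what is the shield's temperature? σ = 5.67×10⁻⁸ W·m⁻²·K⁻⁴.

T_s ≈ 414 K

In steady state the net flux on the hot side equals that on the cold side.
σ(T₁⁴−T_s⁴)/D₁ = σ(T_s⁴−T₂⁴)/D₂, with D₁ = 1/ε₁+1/ε_s−1 = 4.689, D₂ = 1/ε_s+1/ε₂−1 = 5.410.
Solve for T_s⁴: T_s⁴ = (D₂·T₁⁴ + D₁·T₂⁴)/(D₁+D₂) = 2.948×10¹⁰ K⁴.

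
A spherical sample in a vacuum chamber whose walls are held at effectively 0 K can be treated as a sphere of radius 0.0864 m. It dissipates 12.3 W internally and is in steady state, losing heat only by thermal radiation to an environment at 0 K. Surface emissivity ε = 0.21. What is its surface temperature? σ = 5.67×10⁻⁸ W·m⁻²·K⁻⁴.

T ≈ 324 K

Steady state: internal power = radiated power, P = εσA T⁴.
Radiating area A = 4πr² = 0.09381 m².
T⁴ = P/(εσA) = 12.3/(0.21·5.67×10⁻⁸·0.09381) = 1.101×10¹⁰ K⁴.
T = (1.101×10¹⁰)^(1/4).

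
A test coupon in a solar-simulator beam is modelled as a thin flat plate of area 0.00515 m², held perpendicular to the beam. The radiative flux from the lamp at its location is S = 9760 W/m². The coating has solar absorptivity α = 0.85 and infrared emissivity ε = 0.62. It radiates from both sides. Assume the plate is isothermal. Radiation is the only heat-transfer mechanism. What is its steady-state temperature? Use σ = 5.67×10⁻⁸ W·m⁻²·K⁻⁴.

At equilibrium, absorbed power = emitted power.
Absorbing cross-section = A = 0.005150 m²; emitting surface = 2A = 0.01030 m² (ratio 2).
αS·A_cross = εσ·A_surf·T⁴  ⇒  T⁴ = αS/(ε·2σ).
T⁴ = 0.850·9760/(0.62·2·5.67×10⁻⁸) = 1.180×10¹¹ K⁴.
T = (1.180×10¹¹)^(1/4).

T ≈ 586 K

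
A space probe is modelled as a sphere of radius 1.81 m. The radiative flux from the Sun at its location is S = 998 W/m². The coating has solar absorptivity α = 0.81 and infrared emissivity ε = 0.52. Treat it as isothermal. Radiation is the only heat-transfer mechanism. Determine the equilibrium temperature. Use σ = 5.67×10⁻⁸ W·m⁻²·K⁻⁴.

T ≈ 288 K

At equilibrium, absorbed power = emitted power.
Absorbing cross-section = πr² = 10.29 m²; emitting surface = 4πr² = 41.17 m² (ratio 4).
αS·A_cross = εσ·A_surf·T⁴  ⇒  T⁴ = αS/(ε·4σ).
T⁴ = 0.810·998/(0.52·4·5.67×10⁻⁸) = 6.854×10⁹ K⁴.
T = (6.854×10⁹)^(1/4).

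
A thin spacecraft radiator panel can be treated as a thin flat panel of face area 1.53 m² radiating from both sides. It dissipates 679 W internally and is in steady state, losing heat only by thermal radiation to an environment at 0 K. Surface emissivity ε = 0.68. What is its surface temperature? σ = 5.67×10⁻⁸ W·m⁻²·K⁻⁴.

Steady state: internal power = radiated power, P = εσA T⁴.
Radiating area A = 2·1.53 = 3.060 m².
T⁴ = P/(εσA) = 679/(0.68·5.67×10⁻⁸·3.060) = 5.755×10⁹ K⁴.
T = (5.755×10⁹)^(1/4).

T ≈ 275 K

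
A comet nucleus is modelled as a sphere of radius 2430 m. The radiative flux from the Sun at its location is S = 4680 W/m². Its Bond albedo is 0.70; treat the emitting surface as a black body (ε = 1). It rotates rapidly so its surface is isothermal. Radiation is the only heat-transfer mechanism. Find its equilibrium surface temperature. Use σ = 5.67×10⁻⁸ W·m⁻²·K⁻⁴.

At equilibrium, absorbed power = emitted power.
Absorbing cross-section = πr² = 1.855×10⁷ m²; emitting surface = 4πr² = 7.420×10⁷ m² (ratio 4).
(1−a)S·A_cross = εσ·A_surf·T⁴  ⇒  T⁴ = (1−a)S/(4σ).
T⁴ = 0.300·4680/(4·5.67×10⁻⁸) = 6.190×10⁹ K⁴.
T = (6.190×10⁹)^(1/4).

T ≈ 280 K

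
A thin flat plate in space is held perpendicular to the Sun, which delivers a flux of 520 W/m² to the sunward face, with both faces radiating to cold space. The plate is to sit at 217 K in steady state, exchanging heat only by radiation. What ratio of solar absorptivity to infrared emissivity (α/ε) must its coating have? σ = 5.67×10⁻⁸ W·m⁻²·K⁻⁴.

Balance: αS·A = εσ·2A·T⁴ ⇒ α/ε = 2σT⁴/S.
α/ε = 2·5.67×10⁻⁸·(217)⁴/520 = 2·5.67×10⁻⁸·2.217×10⁹/520.

α/ε ≈ 0.484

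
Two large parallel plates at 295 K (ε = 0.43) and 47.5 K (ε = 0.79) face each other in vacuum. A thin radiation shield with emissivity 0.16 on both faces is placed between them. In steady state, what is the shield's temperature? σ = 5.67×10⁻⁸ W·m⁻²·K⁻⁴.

In steady state the net flux on the hot side equals that on the cold side.
σ(T₁⁴−T_s⁴)/D₁ = σ(T_s⁴−T₂⁴)/D₂, with D₁ = 1/ε₁+1/ε_s−1 = 7.576, D₂ = 1/ε_s+1/ε₂−1 = 6.516.
Solve for T_s⁴: T_s⁴ = (D₂·T₁⁴ + D₁·T₂⁴)/(D₁+D₂) = 3.505×10⁹ K⁴.

T_s ≈ 243 K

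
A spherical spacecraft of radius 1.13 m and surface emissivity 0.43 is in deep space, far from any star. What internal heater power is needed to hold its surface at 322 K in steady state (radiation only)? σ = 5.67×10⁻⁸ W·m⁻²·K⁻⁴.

P = εσ·4πr²·T⁴.
4πr² = 16.05 m²; T⁴ = 1.075×10¹⁰ K⁴.
P = 0.43·5.67×10⁻⁸·16.05·1.075×10¹⁰.

P ≈ 4210 W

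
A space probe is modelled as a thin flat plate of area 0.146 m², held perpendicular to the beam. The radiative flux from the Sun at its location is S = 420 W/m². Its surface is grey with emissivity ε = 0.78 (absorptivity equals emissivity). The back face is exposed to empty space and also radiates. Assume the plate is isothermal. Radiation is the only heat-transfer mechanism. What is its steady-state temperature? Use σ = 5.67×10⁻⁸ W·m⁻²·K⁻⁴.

At equilibrium, absorbed power = emitted power.
Absorbing cross-section = A = 0.1460 m²; emitting surface = 2A = 0.2920 m² (ratio 2).
εS·A_cross = εσ·A_surf·T⁴  ⇒  T⁴ = S/(2σ)   (ε cancels).
T⁴ = 420/(2·5.67×10⁻⁸) = 3.704×10⁹ K⁴.
T = (3.704×10⁹)^(1/4).

T ≈ 247 K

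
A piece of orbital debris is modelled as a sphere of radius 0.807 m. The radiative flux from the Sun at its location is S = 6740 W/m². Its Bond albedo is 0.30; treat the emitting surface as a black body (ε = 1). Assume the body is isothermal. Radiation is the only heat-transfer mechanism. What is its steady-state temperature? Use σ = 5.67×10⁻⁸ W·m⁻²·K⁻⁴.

T ≈ 380 K

At equilibrium, absorbed power = emitted power.
Absorbing cross-section = πr² = 2.046 m²; emitting surface = 4πr² = 8.184 m² (ratio 4).
(1−a)S·A_cross = εσ·A_surf·T⁴  ⇒  T⁴ = (1−a)S/(4σ).
T⁴ = 0.700·6740/(4·5.67×10⁻⁸) = 2.080×10¹⁰ K⁴.
T = (2.080×10¹⁰)^(1/4).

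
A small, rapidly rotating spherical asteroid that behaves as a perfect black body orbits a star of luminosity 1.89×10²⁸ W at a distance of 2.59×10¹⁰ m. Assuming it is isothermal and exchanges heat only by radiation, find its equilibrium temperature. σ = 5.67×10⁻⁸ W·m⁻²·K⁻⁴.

T ≈ 1770 K

First find the stellar flux at distance d: S = L/(4πd²) = 1.89×10²⁸/(4π·(2.59×10¹⁰)²) = 2.242×10⁶ W/m².
For an isothermal sphere, absorbed (1−a)S·πr² = emitted σ·4πr²·T⁴, so T⁴ = (1−a)S/(4σ).
T⁴ = 1.00·2.242×10⁶/(4·5.67×10⁻⁸) = 9.886×10¹² K⁴.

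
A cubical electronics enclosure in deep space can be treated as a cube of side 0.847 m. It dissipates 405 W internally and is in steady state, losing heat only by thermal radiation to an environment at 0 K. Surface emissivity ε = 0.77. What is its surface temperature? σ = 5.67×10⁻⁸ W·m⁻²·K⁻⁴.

Steady state: internal power = radiated power, P = εσA T⁴.
Radiating area A = 6L² = 4.304 m².
T⁴ = P/(εσA) = 405/(0.77·5.67×10⁻⁸·4.304) = 2.155×10⁹ K⁴.
T = (2.155×10⁹)^(1/4).

T ≈ 215 K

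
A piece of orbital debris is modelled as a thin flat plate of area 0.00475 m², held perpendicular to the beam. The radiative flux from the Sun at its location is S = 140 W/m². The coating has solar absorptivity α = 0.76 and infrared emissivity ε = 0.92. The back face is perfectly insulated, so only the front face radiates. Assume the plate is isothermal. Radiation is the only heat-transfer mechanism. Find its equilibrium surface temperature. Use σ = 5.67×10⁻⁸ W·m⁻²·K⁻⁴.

At equilibrium, absorbed power = emitted power.
Absorbing cross-section = A = 0.004750 m²; emitting surface = A = 0.004750 m² (ratio 1).
αS·A_cross = εσ·A_surf·T⁴  ⇒  T⁴ = αS/(ε·1σ).
T⁴ = 0.760·140/(0.92·1·5.67×10⁻⁸) = 2.040×10⁹ K⁴.
T = (2.040×10⁹)^(1/4).

T ≈ 213 K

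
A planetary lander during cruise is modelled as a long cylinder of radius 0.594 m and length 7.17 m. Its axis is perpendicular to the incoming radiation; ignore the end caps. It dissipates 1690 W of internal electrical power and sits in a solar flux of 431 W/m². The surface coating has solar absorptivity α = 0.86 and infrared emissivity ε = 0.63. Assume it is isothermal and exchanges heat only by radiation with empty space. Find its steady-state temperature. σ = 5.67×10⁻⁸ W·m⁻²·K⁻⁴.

T ≈ 267 K

At steady state, absorbed solar power + internal power = radiated power.
Absorbed: α·S·A_cross = 0.86·431·8.518 = 3157 W (cross-section 2rL).
Total input = 3157 + 1690 = 4847 W.
Radiated: εσ·A_surf·T⁴ with A_surf = 2πrL = 26.76 m².
T⁴ = 4847/(0.63·5.67×10⁻⁸·26.76) = 5.071×10⁹ K⁴.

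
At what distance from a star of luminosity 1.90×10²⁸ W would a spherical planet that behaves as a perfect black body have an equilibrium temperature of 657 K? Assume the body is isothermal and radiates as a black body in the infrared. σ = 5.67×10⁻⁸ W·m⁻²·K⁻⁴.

For an isothermal black-emitting sphere, (1−a)S·πr² = σ·4πr²·T⁴ ⇒ S = 4σT⁴/(1−a).
S = 4·5.67×10⁻⁸·(657)⁴/1.00 = 42260 W/m².
Flux falls as S = L/(4πd²), so d = √(L/(4πS)) = √(1.90×10²⁸/(4π·42260)).

d ≈ 1.89×10¹¹ m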